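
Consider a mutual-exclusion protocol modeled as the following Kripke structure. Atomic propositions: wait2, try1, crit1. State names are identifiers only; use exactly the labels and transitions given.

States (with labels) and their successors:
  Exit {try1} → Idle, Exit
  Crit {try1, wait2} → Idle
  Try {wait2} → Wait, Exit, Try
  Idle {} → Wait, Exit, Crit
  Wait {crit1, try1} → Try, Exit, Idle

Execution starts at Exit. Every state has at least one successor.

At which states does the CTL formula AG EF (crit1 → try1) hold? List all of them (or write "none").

{Exit, Crit, Try, Idle, Wait}

States satisfying EF (crit1 → try1): {Exit, Crit, Try, Idle, Wait}.
States satisfying AG EF (crit1 → try1): {Exit, Crit, Try, Idle, Wait}.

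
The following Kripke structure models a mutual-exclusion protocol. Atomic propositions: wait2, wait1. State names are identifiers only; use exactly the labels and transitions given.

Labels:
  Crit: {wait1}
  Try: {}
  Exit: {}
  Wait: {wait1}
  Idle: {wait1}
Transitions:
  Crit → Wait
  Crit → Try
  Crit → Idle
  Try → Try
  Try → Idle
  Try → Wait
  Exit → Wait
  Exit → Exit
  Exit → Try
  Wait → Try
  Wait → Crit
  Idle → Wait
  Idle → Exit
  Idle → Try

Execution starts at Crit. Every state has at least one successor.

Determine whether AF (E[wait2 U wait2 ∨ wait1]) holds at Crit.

States satisfying E[wait2 U wait2 ∨ wait1]: {Crit, Wait, Idle}.
States satisfying AF (E[wait2 U wait2 ∨ wait1]): {Crit, Wait, Idle}.
Crit ∈ Sat(AF (E[wait2 U wait2 ∨ wait1])).

Yes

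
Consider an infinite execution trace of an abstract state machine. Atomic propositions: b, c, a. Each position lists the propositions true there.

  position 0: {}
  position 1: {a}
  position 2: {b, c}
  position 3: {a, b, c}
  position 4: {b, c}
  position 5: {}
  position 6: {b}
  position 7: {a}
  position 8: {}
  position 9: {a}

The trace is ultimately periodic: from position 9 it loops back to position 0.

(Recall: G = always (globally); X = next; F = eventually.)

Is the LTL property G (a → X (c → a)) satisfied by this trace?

Does not hold

a → X (c → a) must hold at every position from 0 onward. It fails at position 1, so G (a → X (c → a)) is false.
Positions where a holds: 1, 3, 7, 9.
Check X (c → a) at each: 1→fails, 3→fails, 7→ok, 9→ok.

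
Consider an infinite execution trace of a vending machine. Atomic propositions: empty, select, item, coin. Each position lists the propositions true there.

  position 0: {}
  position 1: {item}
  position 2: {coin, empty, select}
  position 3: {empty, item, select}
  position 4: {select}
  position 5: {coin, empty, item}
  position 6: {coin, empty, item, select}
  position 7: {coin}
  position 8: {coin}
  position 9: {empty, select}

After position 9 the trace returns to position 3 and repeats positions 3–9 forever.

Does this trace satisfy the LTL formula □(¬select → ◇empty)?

Yes

¬select → ◇empty holds at every position 0..9, and those are all positions ever visited, so □(¬select → ◇empty) holds.
Positions where ¬select holds: 0, 1, 5, 7, 8.
Check ◇empty at each: 0→ok, 1→ok, 5→ok, 7→ok, 8→ok.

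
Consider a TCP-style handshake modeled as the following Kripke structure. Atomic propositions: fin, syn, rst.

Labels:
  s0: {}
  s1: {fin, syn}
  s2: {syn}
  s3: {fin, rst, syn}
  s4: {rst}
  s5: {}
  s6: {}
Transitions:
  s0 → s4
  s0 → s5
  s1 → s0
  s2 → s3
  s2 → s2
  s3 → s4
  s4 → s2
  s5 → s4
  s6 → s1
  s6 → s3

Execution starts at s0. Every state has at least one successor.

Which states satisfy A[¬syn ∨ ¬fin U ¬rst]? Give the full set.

States satisfying ¬syn ∨ ¬fin: {s0, s2, s4, s5, s6}.
States satisfying ¬rst: {s0, s1, s2, s5, s6}.
States satisfying A[¬syn ∨ ¬fin U ¬rst]: {s0, s1, s2, s4, s5, s6}.

{s0, s1, s2, s4, s5, s6}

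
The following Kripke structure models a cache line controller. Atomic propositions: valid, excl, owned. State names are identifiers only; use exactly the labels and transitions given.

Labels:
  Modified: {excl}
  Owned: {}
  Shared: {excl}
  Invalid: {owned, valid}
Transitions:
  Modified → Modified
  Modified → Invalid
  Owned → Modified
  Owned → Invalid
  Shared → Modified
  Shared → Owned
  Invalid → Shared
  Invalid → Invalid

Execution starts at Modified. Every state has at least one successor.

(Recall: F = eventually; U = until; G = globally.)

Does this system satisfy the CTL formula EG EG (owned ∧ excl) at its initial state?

States satisfying EG (owned ∧ excl): ∅.
States satisfying EG EG (owned ∧ excl): ∅.
No suitable path/successor from Modified witnesses the formula.
Modified ∉ Sat(EG EG (owned ∧ excl)).

Violated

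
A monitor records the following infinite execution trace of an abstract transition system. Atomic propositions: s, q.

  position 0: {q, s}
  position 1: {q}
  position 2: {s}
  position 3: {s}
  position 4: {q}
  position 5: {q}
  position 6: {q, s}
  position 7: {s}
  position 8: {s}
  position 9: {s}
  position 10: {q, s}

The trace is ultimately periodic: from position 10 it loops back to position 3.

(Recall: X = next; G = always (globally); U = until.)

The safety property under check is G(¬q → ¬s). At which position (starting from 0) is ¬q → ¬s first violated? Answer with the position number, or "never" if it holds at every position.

2

Check ¬q → ¬s at each position in order: 0 ✓, 1 ✓.
At position 2 the labels are {s}, so ¬q → ¬s is false there. This is the first violation.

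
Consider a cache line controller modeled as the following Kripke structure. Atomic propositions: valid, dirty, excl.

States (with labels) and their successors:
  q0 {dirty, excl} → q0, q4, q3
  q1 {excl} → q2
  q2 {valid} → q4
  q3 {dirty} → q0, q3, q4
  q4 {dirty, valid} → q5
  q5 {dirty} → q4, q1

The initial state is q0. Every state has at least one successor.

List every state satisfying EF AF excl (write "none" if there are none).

{q0, q1, q2, q3, q4, q5}

States satisfying AF excl: {q0, q1}.
States satisfying EF AF excl: {q0, q1, q2, q3, q4, q5}.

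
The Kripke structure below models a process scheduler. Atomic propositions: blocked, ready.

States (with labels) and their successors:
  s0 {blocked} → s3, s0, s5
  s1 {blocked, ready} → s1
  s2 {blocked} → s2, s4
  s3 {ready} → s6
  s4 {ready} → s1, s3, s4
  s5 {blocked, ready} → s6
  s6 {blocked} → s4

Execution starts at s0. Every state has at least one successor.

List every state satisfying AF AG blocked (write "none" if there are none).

States satisfying AG blocked: {s1}.
States satisfying AF AG blocked: {s1}.

{s1}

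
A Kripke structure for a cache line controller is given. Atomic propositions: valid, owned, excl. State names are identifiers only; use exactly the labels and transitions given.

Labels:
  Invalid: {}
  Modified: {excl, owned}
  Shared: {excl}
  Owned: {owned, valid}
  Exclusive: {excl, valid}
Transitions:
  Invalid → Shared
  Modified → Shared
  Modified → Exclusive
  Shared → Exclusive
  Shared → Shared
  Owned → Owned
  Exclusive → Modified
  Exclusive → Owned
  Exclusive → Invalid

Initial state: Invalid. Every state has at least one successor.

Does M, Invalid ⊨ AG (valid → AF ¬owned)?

States satisfying valid → AF ¬owned: {Invalid, Modified, Shared, Exclusive}.
States satisfying AG (valid → AF ¬owned): ∅.
Owned is reachable from Invalid and violates valid → AF ¬owned, so AG fails at Invalid.
Invalid ∉ Sat(AG (valid → AF ¬owned)).

No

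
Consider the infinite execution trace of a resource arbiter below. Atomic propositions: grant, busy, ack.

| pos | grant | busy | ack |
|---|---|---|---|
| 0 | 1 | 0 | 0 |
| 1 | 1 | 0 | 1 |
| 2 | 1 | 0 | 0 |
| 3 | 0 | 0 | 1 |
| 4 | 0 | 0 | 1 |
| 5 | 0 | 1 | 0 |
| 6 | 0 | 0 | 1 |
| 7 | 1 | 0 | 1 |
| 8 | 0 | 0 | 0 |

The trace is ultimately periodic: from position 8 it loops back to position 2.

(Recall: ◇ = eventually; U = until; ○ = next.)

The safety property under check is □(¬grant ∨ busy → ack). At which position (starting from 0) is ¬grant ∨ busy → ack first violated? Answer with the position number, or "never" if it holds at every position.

Check ¬grant ∨ busy → ack at each position in order: 0 ✓, 1 ✓, 2 ✓, 3 ✓, 4 ✓.
At position 5 the labels are {busy}, so ¬grant ∨ busy → ack is false there. This is the first violation.

5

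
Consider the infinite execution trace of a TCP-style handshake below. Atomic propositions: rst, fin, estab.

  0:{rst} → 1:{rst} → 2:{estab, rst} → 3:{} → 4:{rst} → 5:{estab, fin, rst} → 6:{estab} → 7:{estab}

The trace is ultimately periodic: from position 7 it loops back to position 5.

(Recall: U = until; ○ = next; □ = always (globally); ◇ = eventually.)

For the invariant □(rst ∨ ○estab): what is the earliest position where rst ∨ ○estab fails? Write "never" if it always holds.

3

Check rst ∨ ○estab at each position in order: 0 ✓, 1 ✓, 2 ✓.
At position 3 the labels are {} and the next position 4 has {rst}, so rst ∨ ○estab is false there. This is the first violation.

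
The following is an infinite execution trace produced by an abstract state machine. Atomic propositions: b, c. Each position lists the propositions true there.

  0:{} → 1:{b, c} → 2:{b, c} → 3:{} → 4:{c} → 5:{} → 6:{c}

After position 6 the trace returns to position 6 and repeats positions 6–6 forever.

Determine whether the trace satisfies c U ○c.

Walking from position 0: ○c first holds at position 0, and c holds at every earlier position along the way, so c U ○c holds.

Holds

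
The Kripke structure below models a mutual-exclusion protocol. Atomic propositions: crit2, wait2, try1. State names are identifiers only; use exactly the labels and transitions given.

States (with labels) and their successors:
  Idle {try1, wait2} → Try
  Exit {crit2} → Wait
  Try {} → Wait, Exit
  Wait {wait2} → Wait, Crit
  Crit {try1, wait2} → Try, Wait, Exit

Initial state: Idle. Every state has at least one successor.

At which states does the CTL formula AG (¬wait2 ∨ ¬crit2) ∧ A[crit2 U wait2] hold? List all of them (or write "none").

States satisfying ¬wait2 ∨ ¬crit2: {Idle, Exit, Try, Wait, Crit}.
States satisfying AG (¬wait2 ∨ ¬crit2): {Idle, Exit, Try, Wait, Crit}.
States satisfying crit2: {Exit}.
States satisfying wait2: {Idle, Wait, Crit}.
States satisfying A[crit2 U wait2]: {Idle, Exit, Wait, Crit}.
States satisfying AG (¬wait2 ∨ ¬crit2) ∧ A[crit2 U wait2]: {Idle, Exit, Wait, Crit}.

{Idle, Exit, Wait, Crit}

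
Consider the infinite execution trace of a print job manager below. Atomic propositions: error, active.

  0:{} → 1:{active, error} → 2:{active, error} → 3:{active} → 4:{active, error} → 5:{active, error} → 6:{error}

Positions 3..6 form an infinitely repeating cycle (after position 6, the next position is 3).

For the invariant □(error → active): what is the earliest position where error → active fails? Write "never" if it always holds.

6

Check error → active at each position in order: 0 ✓, 1 ✓, 2 ✓, 3 ✓, 4 ✓, 5 ✓.
At position 6 the labels are {error}, so error → active is false there. This is the first violation.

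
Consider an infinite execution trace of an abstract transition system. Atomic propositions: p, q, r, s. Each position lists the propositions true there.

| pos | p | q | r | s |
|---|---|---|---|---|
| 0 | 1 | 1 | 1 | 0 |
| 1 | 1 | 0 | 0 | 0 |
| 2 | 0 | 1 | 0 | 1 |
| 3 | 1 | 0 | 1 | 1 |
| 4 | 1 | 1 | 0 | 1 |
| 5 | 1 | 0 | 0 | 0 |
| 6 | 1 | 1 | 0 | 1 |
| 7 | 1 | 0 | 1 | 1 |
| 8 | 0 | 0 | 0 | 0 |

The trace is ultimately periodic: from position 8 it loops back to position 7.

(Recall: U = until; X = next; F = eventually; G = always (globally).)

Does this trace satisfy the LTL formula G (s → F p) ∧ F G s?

s → F p holds at every position 0..8, and those are all positions ever visited, so G (s → F p) holds.
Positions where s holds: 2, 3, 4, 6, 7.
Check F p at each: 2→ok, 3→ok, 4→ok, 6→ok, 7→ok.
G s is false at every position 0..8, so it never becomes true and F G s fails.
At position 0: G (s → F p) is true; F G s is false; so G (s → F p) ∧ F G s is false.

Does not hold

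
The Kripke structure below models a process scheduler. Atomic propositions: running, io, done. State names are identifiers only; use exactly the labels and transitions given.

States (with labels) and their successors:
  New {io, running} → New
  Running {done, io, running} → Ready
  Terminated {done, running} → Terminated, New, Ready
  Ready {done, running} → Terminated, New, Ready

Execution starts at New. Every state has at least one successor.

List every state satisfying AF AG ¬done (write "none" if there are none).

{New}

States satisfying AG ¬done: {New}.
States satisfying AF AG ¬done: {New}.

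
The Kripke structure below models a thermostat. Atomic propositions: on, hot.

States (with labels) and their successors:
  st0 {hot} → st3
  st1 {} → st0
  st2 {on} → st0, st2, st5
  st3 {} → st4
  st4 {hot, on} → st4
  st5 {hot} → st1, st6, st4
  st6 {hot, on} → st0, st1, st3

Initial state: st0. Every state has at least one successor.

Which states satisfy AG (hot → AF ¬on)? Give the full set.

States satisfying hot → AF ¬on: {st0, st1, st2, st3, st5, st6}.
States satisfying AG (hot → AF ¬on): ∅.

none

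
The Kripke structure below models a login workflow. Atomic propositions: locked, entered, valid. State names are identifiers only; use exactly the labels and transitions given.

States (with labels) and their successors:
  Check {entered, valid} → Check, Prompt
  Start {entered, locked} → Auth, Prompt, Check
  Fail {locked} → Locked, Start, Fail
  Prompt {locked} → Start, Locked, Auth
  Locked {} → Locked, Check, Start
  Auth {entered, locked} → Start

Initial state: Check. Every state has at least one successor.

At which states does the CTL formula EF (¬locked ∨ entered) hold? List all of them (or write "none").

{Check, Start, Fail, Prompt, Locked, Auth}

States satisfying ¬locked ∨ entered: {Check, Start, Locked, Auth}.
States satisfying EF (¬locked ∨ entered): {Check, Start, Fail, Prompt, Locked, Auth}.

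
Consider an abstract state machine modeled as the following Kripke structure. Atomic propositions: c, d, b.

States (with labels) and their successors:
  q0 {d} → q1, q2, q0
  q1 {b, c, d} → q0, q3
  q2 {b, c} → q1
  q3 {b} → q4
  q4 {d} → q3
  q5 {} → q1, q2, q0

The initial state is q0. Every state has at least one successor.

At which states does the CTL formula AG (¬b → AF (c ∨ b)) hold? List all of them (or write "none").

States satisfying ¬b → AF (c ∨ b): {q1, q2, q3, q4}.
States satisfying AG (¬b → AF (c ∨ b)): {q3, q4}.

{q3, q4}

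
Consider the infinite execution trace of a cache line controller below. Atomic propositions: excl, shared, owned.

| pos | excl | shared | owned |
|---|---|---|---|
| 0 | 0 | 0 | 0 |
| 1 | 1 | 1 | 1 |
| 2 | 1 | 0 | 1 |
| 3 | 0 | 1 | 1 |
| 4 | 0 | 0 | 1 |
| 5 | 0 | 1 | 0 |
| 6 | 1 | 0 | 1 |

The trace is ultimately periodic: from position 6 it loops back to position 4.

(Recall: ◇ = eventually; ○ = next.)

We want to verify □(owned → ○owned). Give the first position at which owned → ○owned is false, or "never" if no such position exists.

Check owned → ○owned at each position in order: 0 ✓, 1 ✓, 2 ✓, 3 ✓.
At position 4 the labels are {owned} and the next position 5 has {shared}, so owned → ○owned is false there. This is the first violation.

4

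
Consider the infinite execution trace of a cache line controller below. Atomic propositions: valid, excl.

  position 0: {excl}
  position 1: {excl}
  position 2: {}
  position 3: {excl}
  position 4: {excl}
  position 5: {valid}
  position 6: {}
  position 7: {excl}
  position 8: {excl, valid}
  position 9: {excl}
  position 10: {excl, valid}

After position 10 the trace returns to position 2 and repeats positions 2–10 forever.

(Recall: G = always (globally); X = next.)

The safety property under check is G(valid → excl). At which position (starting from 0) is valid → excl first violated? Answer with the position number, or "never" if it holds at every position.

5

Check valid → excl at each position in order: 0 ✓, 1 ✓, 2 ✓, 3 ✓, 4 ✓.
At position 5 the labels are {valid}, so valid → excl is false there. This is the first violation.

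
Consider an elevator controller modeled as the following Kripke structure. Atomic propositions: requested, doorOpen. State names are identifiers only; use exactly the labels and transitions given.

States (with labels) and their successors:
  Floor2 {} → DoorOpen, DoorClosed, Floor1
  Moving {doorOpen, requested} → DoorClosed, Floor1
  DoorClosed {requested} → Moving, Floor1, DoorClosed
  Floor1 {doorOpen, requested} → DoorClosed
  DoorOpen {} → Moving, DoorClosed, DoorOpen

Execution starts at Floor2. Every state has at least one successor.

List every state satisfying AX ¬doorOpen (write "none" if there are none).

{Floor1}

States satisfying ¬doorOpen: {Floor2, DoorClosed, DoorOpen}.
States satisfying AX ¬doorOpen: {Floor1}.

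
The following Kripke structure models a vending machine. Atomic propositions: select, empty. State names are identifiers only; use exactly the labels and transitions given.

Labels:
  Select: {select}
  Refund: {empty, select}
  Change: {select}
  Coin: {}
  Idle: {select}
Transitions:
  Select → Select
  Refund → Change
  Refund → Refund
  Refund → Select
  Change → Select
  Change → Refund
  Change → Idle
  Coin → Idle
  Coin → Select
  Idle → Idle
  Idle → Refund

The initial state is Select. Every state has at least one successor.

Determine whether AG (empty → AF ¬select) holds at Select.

States satisfying empty → AF ¬select: {Select, Change, Coin, Idle}.
States satisfying AG (empty → AF ¬select): {Select}.
Every state reachable from Select satisfies empty → AF ¬select.
Select ∈ Sat(AG (empty → AF ¬select)).

Yes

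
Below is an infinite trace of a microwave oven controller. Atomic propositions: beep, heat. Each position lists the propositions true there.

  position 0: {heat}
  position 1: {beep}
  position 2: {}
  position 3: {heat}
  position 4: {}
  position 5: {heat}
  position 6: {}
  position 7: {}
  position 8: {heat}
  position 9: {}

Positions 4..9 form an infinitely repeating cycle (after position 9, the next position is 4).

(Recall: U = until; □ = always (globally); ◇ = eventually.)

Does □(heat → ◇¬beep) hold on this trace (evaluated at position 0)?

Holds

heat → ◇¬beep holds at every position 0..9, and those are all positions ever visited, so □(heat → ◇¬beep) holds.
Positions where heat holds: 0, 3, 5, 8.
Check ◇¬beep at each: 0→ok, 3→ok, 5→ok, 8→ok.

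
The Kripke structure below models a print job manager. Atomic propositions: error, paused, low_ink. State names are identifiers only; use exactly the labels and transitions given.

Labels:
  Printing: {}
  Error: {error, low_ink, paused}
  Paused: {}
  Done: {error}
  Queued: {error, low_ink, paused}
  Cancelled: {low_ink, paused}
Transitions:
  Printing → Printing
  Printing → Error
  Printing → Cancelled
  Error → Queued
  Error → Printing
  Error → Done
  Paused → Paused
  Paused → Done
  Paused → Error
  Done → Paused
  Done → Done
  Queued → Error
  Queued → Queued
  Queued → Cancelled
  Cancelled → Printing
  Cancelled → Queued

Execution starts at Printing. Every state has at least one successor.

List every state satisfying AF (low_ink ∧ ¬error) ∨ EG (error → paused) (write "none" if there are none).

{Printing, Error, Paused, Queued, Cancelled}

States satisfying low_ink ∧ ¬error: {Cancelled}.
States satisfying AF (low_ink ∧ ¬error): {Cancelled}.
States satisfying error → paused: {Printing, Error, Paused, Queued, Cancelled}.
States satisfying EG (error → paused): {Printing, Error, Paused, Queued, Cancelled}.
States satisfying AF (low_ink ∧ ¬error) ∨ EG (error → paused): {Printing, Error, Paused, Queued, Cancelled}.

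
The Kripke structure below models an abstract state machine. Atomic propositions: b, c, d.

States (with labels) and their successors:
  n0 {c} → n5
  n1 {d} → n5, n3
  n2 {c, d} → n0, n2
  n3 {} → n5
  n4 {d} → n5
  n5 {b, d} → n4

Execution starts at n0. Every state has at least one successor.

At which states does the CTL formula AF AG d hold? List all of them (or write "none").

{n0, n1, n3, n4, n5}

States satisfying AG d: {n4, n5}.
States satisfying AF AG d: {n0, n1, n3, n4, n5}.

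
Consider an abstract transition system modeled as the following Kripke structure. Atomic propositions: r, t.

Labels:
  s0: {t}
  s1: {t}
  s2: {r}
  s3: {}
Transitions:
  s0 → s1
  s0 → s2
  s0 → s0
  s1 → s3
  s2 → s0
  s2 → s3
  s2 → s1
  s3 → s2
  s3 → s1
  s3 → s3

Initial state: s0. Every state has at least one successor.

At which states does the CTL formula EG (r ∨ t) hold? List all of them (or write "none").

{s0, s2}

States satisfying r ∨ t: {s0, s1, s2}.
States satisfying EG (r ∨ t): {s0, s2}.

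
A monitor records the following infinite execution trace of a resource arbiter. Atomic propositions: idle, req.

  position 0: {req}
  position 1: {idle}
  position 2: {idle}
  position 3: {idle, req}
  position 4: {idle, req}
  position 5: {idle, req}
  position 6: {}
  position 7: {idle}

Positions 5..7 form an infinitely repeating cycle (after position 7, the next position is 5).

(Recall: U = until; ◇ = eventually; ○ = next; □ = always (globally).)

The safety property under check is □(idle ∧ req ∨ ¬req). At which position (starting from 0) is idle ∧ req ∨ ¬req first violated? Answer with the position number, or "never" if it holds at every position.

0

At position 0 the labels are {req}, so idle ∧ req ∨ ¬req is false there. This is the first violation.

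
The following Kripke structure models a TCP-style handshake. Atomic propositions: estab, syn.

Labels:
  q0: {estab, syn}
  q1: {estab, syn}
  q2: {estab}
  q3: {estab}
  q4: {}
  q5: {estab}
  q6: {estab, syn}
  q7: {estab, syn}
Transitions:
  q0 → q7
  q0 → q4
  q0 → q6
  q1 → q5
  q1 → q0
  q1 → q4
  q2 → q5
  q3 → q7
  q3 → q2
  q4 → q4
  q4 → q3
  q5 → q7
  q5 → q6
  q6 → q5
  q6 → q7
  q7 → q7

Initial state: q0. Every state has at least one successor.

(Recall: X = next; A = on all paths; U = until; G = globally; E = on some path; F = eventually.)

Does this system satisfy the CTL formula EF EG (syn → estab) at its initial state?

Yes

States satisfying EG (syn → estab): {q0, q1, q2, q3, q4, q5, q6, q7}.
States satisfying EF EG (syn → estab): {q0, q1, q2, q3, q4, q5, q6, q7}.
Some path from q0 reaches a state where EG (syn → estab) holds.
q0 ∈ Sat(EF EG (syn → estab)).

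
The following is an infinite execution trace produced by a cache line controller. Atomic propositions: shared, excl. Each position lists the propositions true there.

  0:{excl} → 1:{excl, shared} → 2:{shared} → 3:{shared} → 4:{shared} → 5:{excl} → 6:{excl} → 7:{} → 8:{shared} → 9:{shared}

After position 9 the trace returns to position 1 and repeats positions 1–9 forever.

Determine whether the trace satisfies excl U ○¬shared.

Does not hold

Walking from position 0: at position 2, ○¬shared has not yet held and excl fails, so excl U ○¬shared is false.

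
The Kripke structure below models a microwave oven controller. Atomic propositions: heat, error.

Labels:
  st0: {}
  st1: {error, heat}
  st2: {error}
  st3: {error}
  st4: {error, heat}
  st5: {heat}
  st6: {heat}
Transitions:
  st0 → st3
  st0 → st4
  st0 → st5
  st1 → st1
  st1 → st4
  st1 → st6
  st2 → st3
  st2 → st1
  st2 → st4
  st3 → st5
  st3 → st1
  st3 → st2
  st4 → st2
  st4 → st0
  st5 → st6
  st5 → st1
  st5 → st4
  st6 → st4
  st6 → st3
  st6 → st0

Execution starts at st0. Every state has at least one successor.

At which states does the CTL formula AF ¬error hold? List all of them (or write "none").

States satisfying ¬error: {st0, st5, st6}.
States satisfying AF ¬error: {st0, st5, st6}.

{st0, st5, st6}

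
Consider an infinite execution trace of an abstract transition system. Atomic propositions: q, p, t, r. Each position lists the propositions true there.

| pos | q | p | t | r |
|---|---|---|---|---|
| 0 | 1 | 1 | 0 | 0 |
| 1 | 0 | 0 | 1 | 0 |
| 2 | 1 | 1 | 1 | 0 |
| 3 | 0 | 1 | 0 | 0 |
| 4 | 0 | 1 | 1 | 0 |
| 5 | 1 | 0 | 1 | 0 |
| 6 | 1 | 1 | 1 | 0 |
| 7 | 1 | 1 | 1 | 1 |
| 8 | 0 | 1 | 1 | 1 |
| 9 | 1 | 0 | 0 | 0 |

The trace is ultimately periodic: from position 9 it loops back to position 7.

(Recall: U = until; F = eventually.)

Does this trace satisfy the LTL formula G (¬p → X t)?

¬p → X t holds at every position 0..9, and those are all positions ever visited, so G (¬p → X t) holds.
Positions where ¬p holds: 1, 5, 9.
Check X t at each: 1→ok, 5→ok, 9→ok.

Yes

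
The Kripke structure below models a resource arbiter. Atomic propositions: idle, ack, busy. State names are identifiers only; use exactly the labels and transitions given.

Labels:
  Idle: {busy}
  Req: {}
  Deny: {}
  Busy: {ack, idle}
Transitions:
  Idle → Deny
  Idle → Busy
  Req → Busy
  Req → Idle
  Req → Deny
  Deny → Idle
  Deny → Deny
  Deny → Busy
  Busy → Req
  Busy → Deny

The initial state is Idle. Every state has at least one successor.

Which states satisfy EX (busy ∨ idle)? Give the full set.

{Idle, Req, Deny}

States satisfying busy ∨ idle: {Idle, Busy}.
States satisfying EX (busy ∨ idle): {Idle, Req, Deny}.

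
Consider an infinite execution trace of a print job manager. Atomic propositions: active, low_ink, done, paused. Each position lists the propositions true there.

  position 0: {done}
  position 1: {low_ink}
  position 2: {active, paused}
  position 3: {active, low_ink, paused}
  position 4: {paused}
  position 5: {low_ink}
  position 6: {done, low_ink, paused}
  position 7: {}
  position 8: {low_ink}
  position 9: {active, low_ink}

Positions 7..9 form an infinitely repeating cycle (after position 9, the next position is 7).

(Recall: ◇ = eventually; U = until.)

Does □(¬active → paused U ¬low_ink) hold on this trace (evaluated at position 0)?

¬active → paused U ¬low_ink must hold at every position from 0 onward. It fails at position 1, so □(¬active → paused U ¬low_ink) is false.
Positions where ¬active holds: 0, 1, 4, 5, 6, 7, 8.
Check paused U ¬low_ink at each: 0→ok, 1→fails, 4→ok, 5→fails, 6→ok, 7→ok, 8→fails.

No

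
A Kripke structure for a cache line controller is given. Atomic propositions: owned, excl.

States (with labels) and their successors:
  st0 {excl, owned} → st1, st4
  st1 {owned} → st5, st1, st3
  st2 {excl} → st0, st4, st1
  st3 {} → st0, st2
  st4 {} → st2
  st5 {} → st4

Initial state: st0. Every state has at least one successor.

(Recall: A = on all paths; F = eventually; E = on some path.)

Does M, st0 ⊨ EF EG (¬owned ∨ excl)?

Holds

States satisfying EG (¬owned ∨ excl): {st0, st2, st3, st4, st5}.
States satisfying EF EG (¬owned ∨ excl): {st0, st1, st2, st3, st4, st5}.
Some path from st0 reaches a state where EG (¬owned ∨ excl) holds.
st0 ∈ Sat(EF EG (¬owned ∨ excl)).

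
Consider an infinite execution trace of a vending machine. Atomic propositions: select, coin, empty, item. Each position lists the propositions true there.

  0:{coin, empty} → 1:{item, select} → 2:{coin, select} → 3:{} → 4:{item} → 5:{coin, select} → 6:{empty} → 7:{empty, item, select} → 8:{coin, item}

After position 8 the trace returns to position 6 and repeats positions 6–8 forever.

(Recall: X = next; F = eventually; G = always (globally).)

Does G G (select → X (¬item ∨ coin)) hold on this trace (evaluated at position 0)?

Yes

G (select → X (¬item ∨ coin)) holds at every position 0..8, and those are all positions ever visited, so G G (select → X (¬item ∨ coin)) holds.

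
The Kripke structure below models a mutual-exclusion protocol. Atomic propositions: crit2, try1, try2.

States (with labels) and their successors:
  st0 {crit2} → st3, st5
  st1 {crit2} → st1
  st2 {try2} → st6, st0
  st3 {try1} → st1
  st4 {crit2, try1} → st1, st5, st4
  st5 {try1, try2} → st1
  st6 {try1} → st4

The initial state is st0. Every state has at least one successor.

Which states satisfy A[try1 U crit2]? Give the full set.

{st0, st1, st3, st4, st5, st6}

States satisfying try1: {st3, st4, st5, st6}.
States satisfying crit2: {st0, st1, st4}.
States satisfying A[try1 U crit2]: {st0, st1, st3, st4, st5, st6}.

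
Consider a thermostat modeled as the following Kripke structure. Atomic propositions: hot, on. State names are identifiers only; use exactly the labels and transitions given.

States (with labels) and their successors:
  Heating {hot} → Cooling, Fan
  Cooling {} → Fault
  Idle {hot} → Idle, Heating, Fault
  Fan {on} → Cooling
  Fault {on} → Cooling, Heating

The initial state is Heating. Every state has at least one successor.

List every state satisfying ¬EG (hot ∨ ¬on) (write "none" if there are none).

{Heating, Cooling, Fan, Fault}

States satisfying hot ∨ ¬on: {Heating, Cooling, Idle}.
States satisfying EG (hot ∨ ¬on): {Idle}.
States satisfying ¬EG (hot ∨ ¬on): {Heating, Cooling, Fan, Fault}.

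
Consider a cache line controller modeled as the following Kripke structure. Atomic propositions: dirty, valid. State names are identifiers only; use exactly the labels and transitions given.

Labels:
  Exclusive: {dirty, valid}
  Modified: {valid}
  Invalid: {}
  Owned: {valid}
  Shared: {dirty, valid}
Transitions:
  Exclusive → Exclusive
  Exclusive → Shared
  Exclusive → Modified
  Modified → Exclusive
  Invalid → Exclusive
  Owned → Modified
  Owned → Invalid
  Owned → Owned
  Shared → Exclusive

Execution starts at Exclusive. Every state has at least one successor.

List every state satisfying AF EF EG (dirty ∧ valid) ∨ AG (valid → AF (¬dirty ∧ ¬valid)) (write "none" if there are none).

{Exclusive, Modified, Invalid, Owned, Shared}

States satisfying EF EG (dirty ∧ valid): {Exclusive, Modified, Invalid, Owned, Shared}.
States satisfying AF EF EG (dirty ∧ valid): {Exclusive, Modified, Invalid, Owned, Shared}.
States satisfying valid → AF (¬dirty ∧ ¬valid): {Invalid}.
States satisfying AG (valid → AF (¬dirty ∧ ¬valid)): ∅.
States satisfying AF EF EG (dirty ∧ valid) ∨ AG (valid → AF (¬dirty ∧ ¬valid)): {Exclusive, Modified, Invalid, Owned, Shared}.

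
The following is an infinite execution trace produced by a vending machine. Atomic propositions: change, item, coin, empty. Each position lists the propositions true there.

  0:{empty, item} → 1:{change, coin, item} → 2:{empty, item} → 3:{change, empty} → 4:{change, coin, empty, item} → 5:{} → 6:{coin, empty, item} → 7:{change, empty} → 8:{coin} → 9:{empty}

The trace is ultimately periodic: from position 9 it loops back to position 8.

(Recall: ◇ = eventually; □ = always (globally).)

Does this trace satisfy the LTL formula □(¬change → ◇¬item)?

Satisfied

¬change → ◇¬item holds at every position 0..9, and those are all positions ever visited, so □(¬change → ◇¬item) holds.
Positions where ¬change holds: 0, 2, 5, 6, 8, 9.
Check ◇¬item at each: 0→ok, 2→ok, 5→ok, 6→ok, 8→ok, 9→ok.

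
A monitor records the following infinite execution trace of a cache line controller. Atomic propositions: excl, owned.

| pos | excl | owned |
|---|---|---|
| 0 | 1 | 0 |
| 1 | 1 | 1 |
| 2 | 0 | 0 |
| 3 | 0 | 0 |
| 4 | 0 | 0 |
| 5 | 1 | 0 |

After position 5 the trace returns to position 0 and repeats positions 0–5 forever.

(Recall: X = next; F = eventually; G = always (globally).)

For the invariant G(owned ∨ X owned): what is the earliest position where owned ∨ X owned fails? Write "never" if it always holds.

2

Check owned ∨ X owned at each position in order: 0 ✓, 1 ✓.
At position 2 the labels are {} and the next position 3 has {}, so owned ∨ X owned is false there. This is the first violation.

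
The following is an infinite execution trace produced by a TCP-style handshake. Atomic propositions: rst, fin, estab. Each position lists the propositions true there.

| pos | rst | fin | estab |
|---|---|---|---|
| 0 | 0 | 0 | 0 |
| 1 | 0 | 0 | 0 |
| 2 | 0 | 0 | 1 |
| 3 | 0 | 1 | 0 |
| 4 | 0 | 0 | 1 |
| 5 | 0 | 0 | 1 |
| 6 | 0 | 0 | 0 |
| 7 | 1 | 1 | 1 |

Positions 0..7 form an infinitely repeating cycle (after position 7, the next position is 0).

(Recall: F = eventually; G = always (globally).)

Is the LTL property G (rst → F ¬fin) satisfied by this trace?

rst → F ¬fin holds at every position 0..7, and those are all positions ever visited, so G (rst → F ¬fin) holds.
Positions where rst holds: 7.
Check F ¬fin at each: 7→ok.

Holds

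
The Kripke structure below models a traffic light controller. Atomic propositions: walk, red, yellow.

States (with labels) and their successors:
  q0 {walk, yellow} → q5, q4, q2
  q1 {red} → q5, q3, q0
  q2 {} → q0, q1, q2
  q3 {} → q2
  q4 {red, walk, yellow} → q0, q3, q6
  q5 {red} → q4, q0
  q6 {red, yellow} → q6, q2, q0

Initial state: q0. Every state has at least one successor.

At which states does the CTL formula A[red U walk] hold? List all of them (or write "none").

States satisfying red: {q1, q4, q5, q6}.
States satisfying walk: {q0, q4}.
States satisfying A[red U walk]: {q0, q4, q5}.

{q0, q4, q5}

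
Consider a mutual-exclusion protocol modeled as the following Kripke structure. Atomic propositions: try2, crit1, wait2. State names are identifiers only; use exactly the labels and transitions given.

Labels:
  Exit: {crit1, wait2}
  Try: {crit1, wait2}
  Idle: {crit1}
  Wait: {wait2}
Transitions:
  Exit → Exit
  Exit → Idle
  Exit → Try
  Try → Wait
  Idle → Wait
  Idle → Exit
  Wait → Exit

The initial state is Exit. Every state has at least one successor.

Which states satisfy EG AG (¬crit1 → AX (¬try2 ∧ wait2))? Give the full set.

States satisfying AG (¬crit1 → AX (¬try2 ∧ wait2)): {Exit, Try, Idle, Wait}.
States satisfying EG AG (¬crit1 → AX (¬try2 ∧ wait2)): {Exit, Try, Idle, Wait}.

{Exit, Try, Idle, Wait}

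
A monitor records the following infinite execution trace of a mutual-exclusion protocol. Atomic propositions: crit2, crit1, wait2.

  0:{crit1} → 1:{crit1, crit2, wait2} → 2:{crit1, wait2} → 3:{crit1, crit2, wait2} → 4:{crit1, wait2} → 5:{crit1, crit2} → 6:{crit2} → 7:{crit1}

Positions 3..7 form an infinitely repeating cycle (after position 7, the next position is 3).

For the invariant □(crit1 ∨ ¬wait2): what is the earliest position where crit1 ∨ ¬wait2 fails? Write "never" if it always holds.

crit1 ∨ ¬wait2 holds at every position 0..7, and those are all the positions the trace ever visits, so the invariant □(crit1 ∨ ¬wait2) is never violated.

never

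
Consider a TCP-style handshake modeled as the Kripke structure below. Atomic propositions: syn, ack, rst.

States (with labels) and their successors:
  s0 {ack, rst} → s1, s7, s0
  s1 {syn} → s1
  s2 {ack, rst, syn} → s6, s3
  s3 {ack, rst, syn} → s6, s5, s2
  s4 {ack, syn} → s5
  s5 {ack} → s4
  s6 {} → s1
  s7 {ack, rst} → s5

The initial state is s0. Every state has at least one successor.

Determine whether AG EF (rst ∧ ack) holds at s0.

States satisfying EF (rst ∧ ack): {s0, s2, s3, s7}.
States satisfying AG EF (rst ∧ ack): ∅.
s1 is reachable from s0 and violates EF (rst ∧ ack), so AG fails at s0.
s0 ∉ Sat(AG EF (rst ∧ ack)).

Violated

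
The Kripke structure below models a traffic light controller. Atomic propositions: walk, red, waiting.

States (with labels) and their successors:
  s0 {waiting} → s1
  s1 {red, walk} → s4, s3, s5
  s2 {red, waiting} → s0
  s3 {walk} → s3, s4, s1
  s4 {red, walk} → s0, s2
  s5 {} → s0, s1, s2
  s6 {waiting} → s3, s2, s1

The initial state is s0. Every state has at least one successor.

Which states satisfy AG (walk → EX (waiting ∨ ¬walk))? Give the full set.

States satisfying walk → EX (waiting ∨ ¬walk): {s0, s1, s2, s4, s5, s6}.
States satisfying AG (walk → EX (waiting ∨ ¬walk)): ∅.

none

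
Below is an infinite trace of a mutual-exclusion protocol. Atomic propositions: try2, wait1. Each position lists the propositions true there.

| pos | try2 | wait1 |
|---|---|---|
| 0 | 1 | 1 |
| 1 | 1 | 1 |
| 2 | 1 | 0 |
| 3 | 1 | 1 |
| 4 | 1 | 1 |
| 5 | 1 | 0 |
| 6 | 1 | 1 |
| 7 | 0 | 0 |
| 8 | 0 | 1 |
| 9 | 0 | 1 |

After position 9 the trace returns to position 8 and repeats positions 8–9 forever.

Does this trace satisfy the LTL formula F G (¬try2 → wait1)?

G (¬try2 → wait1) holds at position 8, which is reachable from 0, so F G (¬try2 → wait1) holds.

Yes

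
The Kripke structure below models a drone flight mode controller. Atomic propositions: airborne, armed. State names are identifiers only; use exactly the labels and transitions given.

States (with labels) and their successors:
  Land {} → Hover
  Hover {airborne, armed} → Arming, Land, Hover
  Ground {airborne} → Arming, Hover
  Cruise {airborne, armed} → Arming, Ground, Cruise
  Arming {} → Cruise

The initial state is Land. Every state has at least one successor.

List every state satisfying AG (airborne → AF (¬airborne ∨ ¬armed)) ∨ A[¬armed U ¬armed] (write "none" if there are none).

States satisfying airborne → AF (¬airborne ∨ ¬armed): {Land, Ground, Arming}.
States satisfying AG (airborne → AF (¬airborne ∨ ¬armed)): ∅.
States satisfying ¬armed: {Land, Ground, Arming}.
States satisfying A[¬armed U ¬armed]: {Land, Ground, Arming}.
States satisfying AG (airborne → AF (¬airborne ∨ ¬armed)) ∨ A[¬armed U ¬armed]: {Land, Ground, Arming}.

{Land, Ground, Arming}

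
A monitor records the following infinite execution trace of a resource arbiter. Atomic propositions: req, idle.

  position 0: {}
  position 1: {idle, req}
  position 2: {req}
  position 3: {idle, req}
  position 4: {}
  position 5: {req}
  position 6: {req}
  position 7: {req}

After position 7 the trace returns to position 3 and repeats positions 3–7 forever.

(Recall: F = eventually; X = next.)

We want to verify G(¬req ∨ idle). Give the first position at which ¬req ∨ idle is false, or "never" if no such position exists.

Check ¬req ∨ idle at each position in order: 0 ✓, 1 ✓.
At position 2 the labels are {req}, so ¬req ∨ idle is false there. This is the first violation.

2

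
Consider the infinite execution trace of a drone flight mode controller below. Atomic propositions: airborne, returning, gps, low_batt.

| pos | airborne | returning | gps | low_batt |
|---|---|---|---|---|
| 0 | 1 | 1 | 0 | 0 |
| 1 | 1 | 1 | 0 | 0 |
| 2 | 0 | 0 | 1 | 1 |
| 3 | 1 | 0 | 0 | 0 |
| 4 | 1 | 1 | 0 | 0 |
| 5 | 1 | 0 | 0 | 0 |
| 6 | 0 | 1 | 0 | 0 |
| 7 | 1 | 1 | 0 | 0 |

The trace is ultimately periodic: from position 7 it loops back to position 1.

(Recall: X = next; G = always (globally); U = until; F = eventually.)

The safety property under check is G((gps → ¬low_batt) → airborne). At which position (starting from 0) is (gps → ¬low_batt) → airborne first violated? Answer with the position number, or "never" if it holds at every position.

6

Check (gps → ¬low_batt) → airborne at each position in order: 0 ✓, 1 ✓, 2 ✓, 3 ✓, 4 ✓, 5 ✓.
At position 6 the labels are {returning}, so (gps → ¬low_batt) → airborne is false there. This is the first violation.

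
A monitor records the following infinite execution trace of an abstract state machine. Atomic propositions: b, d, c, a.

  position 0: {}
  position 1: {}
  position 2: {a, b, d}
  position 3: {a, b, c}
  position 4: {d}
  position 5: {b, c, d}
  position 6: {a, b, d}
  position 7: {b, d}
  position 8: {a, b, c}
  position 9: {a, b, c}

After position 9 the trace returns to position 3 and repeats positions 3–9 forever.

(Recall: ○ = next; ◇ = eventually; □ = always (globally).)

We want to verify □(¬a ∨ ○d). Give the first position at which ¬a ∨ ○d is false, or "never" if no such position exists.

Check ¬a ∨ ○d at each position in order: 0 ✓, 1 ✓.
At position 2 the labels are {a, b, d} and the next position 3 has {a, b, c}, so ¬a ∨ ○d is false there. This is the first violation.

2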